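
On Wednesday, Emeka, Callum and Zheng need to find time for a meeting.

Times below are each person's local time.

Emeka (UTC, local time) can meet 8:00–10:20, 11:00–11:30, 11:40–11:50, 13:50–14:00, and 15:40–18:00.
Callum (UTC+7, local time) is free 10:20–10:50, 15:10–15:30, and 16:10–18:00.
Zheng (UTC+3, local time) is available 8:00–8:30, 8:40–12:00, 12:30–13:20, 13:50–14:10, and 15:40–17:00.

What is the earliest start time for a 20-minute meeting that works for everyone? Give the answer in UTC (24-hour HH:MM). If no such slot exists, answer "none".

Emeka → UTC: 08:00–10:20, 11:00–11:30, 11:40–11:50, 13:50–14:00, 15:40–18:00.
Callum → UTC: 03:20–03:50, 08:10–08:30, 09:10–11:00.
Zheng → UTC: 05:00–05:30, 05:40–09:00, 09:30–10:20, 10:50–11:10, 12:40–14:00.
Emeka ∩ Callum: 08:10–08:30, 09:10–10:20.
Emeka ∩ Callum ∩ Zheng: 08:10–08:30, 09:30–10:20.
Windows ≥ 20 min: 08:10–08:30, 09:30–10:20.
Earliest such window starts at 08:10.

08:10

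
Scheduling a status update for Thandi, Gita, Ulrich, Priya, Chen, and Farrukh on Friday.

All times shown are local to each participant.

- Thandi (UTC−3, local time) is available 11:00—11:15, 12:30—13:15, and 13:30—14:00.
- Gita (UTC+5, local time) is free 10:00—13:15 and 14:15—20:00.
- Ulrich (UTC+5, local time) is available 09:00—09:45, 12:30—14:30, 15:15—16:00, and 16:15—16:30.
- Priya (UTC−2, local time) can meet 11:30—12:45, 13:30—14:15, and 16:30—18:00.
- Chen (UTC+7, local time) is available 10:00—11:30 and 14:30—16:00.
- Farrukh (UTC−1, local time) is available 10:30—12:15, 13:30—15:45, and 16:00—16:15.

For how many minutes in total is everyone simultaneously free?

0 minutes

Thandi → UTC: 14:00–14:15, 15:30–16:15, 16:30–17:00.
Gita → UTC: 05:00–08:15, 09:15–15:00.
Ulrich → UTC: 04:00–04:45, 07:30–09:30, 10:15–11:00, 11:15–11:30.
Priya → UTC: 13:30–14:45, 15:30–16:15, 18:30–20:00.
Chen → UTC: 03:00–04:30, 07:30–09:00.
Farrukh → UTC: 11:30–13:15, 14:30–16:45, 17:00–17:15.
Thandi ∩ Gita: 14:00–14:15.
Thandi ∩ Gita ∩ Ulrich: (none).
Thandi ∩ Gita ∩ Ulrich ∩ Priya: (none).
Thandi ∩ Gita ∩ Ulrich ∩ Priya ∩ Chen: (none).
Thandi ∩ Gita ∩ Ulrich ∩ Priya ∩ Chen ∩ Farrukh: (none).
Total common minutes: 0.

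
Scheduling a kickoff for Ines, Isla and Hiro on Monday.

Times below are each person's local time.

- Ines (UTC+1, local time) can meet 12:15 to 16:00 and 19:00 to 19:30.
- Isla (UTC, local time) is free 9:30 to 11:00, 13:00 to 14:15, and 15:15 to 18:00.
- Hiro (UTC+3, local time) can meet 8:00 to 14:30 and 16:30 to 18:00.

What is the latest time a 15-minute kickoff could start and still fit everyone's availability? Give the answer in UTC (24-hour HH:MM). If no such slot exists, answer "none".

14:00

Ines → UTC: 11:15–15:00, 18:00–18:30.
Isla → UTC: 09:30–11:00, 13:00–14:15, 15:15–18:00.
Hiro → UTC: 05:00–11:30, 13:30–15:00.
Ines ∩ Isla: 13:00–14:15.
Ines ∩ Isla ∩ Hiro: 13:30–14:15.
Windows ≥ 15 min: 13:30–14:15.
Latest start in the last window 13:30–14:15 is 14:15 − 15 min = 14:00.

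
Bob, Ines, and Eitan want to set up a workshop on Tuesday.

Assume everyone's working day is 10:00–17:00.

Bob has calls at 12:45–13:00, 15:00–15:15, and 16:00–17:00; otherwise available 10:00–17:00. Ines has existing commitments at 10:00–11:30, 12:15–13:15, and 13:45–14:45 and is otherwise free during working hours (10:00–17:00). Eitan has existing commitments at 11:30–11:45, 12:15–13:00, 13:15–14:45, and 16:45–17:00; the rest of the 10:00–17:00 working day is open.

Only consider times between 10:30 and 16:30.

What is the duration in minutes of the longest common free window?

Bob free within 10:00–17:00: 10:00–12:45, 13:00–15:00, 15:15–16:00.
Ines free within 10:00–17:00: 11:30–12:15, 13:15–13:45, 14:45–17:00.
Eitan free within 10:00–17:00: 10:00–11:30, 11:45–12:15, 13:00–13:15, 14:45–16:45.
Bob ∩ Ines: 11:30–12:15, 13:15–13:45, 14:45–15:00, 15:15–16:00.
Bob ∩ Ines ∩ Eitan: 11:45–12:15, 14:45–15:00, 15:15–16:00.
Restricted to 10:30–16:30: 11:45–12:15, 14:45–15:00, 15:15–16:00.
Common window lengths: 30, 15, 45 min; longest is 45.

45 minutes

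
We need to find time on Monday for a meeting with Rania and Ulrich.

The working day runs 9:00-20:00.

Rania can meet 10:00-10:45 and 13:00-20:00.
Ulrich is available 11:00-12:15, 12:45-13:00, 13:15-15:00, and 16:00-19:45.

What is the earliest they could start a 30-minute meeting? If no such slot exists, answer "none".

Rania ∩ Ulrich: 13:15–15:00, 16:00–19:45.
Windows ≥ 30 min: 13:15–15:00, 16:00–19:45.
Earliest such window starts at 13:15.

13:15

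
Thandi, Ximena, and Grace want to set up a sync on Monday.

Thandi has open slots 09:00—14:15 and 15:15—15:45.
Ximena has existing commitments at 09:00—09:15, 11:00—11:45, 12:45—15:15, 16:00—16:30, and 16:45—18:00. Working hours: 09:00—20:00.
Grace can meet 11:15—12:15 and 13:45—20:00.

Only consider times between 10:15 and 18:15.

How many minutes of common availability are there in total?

60 minutes

Ximena free within 09:00–20:00: 09:15–11:00, 11:45–12:45, 15:15–16:00, 16:30–16:45, 18:00–20:00.
Thandi ∩ Ximena: 09:15–11:00, 11:45–12:45, 15:15–15:45.
Thandi ∩ Ximena ∩ Grace: 11:45–12:15, 15:15–15:45.
Restricted to 10:15–18:15: 11:45–12:15, 15:15–15:45.
Total common minutes: 30 + 30 = 60.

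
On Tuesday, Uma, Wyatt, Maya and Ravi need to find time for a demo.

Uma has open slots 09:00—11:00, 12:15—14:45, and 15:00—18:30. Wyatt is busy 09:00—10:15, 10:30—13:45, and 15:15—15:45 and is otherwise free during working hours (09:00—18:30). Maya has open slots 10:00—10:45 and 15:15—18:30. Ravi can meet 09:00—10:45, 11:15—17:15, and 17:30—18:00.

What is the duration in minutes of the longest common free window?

90 minutes

Wyatt free within 09:00–18:30: 10:15–10:30, 13:45–15:15, 15:45–18:30.
Uma ∩ Wyatt: 10:15–10:30, 13:45–14:45, 15:00–15:15, 15:45–18:30.
Uma ∩ Wyatt ∩ Maya: 10:15–10:30, 15:45–18:30.
Uma ∩ Wyatt ∩ Maya ∩ Ravi: 10:15–10:30, 15:45–17:15, 17:30–18:00.
Common window lengths: 15, 90, 30 min; longest is 90.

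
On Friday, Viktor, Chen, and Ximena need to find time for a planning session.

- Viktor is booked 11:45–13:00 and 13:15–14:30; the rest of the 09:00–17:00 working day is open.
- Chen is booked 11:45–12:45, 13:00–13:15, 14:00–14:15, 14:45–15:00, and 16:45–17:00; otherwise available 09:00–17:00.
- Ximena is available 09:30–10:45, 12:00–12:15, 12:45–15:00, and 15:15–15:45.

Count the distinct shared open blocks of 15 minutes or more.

Viktor free within 09:00–17:00: 09:00–11:45, 13:00–13:15, 14:30–17:00.
Chen free within 09:00–17:00: 09:00–11:45, 12:45–13:00, 13:15–14:00, 14:15–14:45, 15:00–16:45.
Viktor ∩ Chen: 09:00–11:45, 14:30–14:45, 15:00–16:45.
Viktor ∩ Chen ∩ Ximena: 09:30–10:45, 14:30–14:45, 15:15–15:45.
Windows ≥ 15 min: 09:30–10:45, 14:30–14:45, 15:15–15:45.
That's 3 windows.

3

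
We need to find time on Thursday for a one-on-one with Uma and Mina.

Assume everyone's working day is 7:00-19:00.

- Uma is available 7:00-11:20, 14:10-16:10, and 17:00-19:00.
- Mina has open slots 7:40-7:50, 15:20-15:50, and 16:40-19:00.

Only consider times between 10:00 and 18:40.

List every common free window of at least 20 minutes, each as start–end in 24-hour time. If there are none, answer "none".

Uma ∩ Mina: 07:40–07:50, 15:20–15:50, 17:00–19:00.
Restricted to 10:00–18:40: 15:20–15:50, 17:00–18:40.
Windows ≥ 20 min: 15:20–15:50, 17:00–18:40.

15:20–15:50, 17:00–18:40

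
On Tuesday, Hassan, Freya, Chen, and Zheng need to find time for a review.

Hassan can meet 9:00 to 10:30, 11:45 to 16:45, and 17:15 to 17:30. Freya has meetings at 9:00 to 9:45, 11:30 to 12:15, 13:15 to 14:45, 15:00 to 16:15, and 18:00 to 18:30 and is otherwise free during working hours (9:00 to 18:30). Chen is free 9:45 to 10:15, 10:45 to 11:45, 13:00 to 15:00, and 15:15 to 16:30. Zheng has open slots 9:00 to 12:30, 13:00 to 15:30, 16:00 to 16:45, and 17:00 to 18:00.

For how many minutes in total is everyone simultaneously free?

75 minutes

Freya free within 09:00–18:30: 09:45–11:30, 12:15–13:15, 14:45–15:00, 16:15–18:00.
Hassan ∩ Freya: 09:45–10:30, 12:15–13:15, 14:45–15:00, 16:15–16:45, 17:15–17:30.
Hassan ∩ Freya ∩ Chen: 09:45–10:15, 13:00–13:15, 14:45–15:00, 16:15–16:30.
Hassan ∩ Freya ∩ Chen ∩ Zheng: 09:45–10:15, 13:00–13:15, 14:45–15:00, 16:15–16:30.
Total common minutes: 30 + 15 + 15 + 15 = 75.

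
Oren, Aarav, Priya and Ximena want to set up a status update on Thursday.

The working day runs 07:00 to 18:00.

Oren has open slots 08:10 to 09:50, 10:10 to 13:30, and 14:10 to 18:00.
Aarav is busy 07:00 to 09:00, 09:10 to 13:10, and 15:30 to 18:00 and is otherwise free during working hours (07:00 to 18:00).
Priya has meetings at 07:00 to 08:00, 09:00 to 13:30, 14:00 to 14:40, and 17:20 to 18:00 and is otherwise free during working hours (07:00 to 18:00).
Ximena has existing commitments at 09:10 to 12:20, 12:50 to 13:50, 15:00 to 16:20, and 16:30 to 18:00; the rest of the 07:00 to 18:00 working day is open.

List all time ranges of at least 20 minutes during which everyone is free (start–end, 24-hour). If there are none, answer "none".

Aarav free within 07:00–18:00: 09:00–09:10, 13:10–15:30.
Priya free within 07:00–18:00: 08:00–09:00, 13:30–14:00, 14:40–17:20.
Ximena free within 07:00–18:00: 07:00–09:10, 12:20–12:50, 13:50–15:00, 16:20–16:30.
Oren ∩ Aarav: 09:00–09:10, 13:10–13:30, 14:10–15:30.
Oren ∩ Aarav ∩ Priya: 14:40–15:30.
Oren ∩ Aarav ∩ Priya ∩ Ximena: 14:40–15:00.
Windows ≥ 20 min: 14:40–15:00.

14:40–15:00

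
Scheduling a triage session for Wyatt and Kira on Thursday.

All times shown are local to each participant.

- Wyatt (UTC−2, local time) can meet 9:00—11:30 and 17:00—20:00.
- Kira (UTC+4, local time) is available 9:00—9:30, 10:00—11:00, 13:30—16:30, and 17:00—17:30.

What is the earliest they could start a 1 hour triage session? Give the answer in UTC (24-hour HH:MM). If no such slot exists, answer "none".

11:00

Wyatt → UTC: 11:00–13:30, 19:00–22:00.
Kira → UTC: 05:00–05:30, 06:00–07:00, 09:30–12:30, 13:00–13:30.
Wyatt ∩ Kira: 11:00–12:30, 13:00–13:30.
Windows ≥ 60 min: 11:00–12:30.
Earliest such window starts at 11:00.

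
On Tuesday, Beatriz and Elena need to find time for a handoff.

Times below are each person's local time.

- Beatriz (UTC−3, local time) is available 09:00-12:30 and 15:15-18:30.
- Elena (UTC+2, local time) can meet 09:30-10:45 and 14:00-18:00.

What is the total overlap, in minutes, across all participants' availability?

Beatriz → UTC: 12:00–15:30, 18:15–21:30.
Elena → UTC: 07:30–08:45, 12:00–16:00.
Beatriz ∩ Elena: 12:00–15:30.
Total common minutes: 210.

210 minutes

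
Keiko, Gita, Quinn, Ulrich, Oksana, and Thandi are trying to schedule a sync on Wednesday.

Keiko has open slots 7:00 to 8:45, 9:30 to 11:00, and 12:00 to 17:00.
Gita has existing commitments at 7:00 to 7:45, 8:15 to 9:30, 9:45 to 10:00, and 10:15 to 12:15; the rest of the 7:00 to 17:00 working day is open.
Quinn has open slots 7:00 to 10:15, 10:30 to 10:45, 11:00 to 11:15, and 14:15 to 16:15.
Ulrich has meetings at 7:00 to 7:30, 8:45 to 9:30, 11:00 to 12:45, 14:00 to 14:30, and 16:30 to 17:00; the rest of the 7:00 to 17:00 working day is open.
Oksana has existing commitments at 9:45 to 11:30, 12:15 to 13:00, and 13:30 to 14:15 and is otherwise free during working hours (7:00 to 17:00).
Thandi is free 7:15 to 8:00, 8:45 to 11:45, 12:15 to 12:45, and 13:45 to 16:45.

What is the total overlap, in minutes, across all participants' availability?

135 minutes

Gita free within 07:00–17:00: 07:45–08:15, 09:30–09:45, 10:00–10:15, 12:15–17:00.
Ulrich free within 07:00–17:00: 07:30–08:45, 09:30–11:00, 12:45–14:00, 14:30–16:30.
Oksana free within 07:00–17:00: 07:00–09:45, 11:30–12:15, 13:00–13:30, 14:15–17:00.
Keiko ∩ Gita: 07:45–08:15, 09:30–09:45, 10:00–10:15, 12:15–17:00.
Keiko ∩ Gita ∩ Quinn: 07:45–08:15, 09:30–09:45, 10:00–10:15, 14:15–16:15.
Keiko ∩ Gita ∩ Quinn ∩ Ulrich: 07:45–08:15, 09:30–09:45, 10:00–10:15, 14:30–16:15.
Keiko ∩ Gita ∩ Quinn ∩ Ulrich ∩ Oksana: 07:45–08:15, 09:30–09:45, 14:30–16:15.
Keiko ∩ Gita ∩ Quinn ∩ Ulrich ∩ Oksana ∩ Thandi: 07:45–08:00, 09:30–09:45, 14:30–16:15.
Total common minutes: 15 + 15 + 105 = 135.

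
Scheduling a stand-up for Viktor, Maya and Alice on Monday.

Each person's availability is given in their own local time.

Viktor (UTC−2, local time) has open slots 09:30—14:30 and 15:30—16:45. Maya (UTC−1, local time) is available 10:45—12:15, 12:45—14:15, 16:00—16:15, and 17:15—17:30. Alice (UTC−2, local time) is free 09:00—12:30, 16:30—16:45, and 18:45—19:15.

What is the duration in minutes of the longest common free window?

Viktor → UTC: 11:30–16:30, 17:30–18:45.
Maya → UTC: 11:45–13:15, 13:45–15:15, 17:00–17:15, 18:15–18:30.
Alice → UTC: 11:00–14:30, 18:30–18:45, 20:45–21:15.
Viktor ∩ Maya: 11:45–13:15, 13:45–15:15, 18:15–18:30.
Viktor ∩ Maya ∩ Alice: 11:45–13:15, 13:45–14:30.
Common window lengths: 90, 45 min; longest is 90.

90 minutes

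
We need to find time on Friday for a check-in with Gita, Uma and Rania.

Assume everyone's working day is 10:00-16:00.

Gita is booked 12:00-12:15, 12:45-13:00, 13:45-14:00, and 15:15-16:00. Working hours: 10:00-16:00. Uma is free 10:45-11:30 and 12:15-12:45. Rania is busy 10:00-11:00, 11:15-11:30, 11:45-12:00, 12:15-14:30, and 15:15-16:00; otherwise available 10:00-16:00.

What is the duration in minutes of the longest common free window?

15 minutes

Gita free within 10:00–16:00: 10:00–12:00, 12:15–12:45, 13:00–13:45, 14:00–15:15.
Rania free within 10:00–16:00: 11:00–11:15, 11:30–11:45, 12:00–12:15, 14:30–15:15.
Gita ∩ Uma: 10:45–11:30, 12:15–12:45.
Gita ∩ Uma ∩ Rania: 11:00–11:15.
Single common window of 15 minutes.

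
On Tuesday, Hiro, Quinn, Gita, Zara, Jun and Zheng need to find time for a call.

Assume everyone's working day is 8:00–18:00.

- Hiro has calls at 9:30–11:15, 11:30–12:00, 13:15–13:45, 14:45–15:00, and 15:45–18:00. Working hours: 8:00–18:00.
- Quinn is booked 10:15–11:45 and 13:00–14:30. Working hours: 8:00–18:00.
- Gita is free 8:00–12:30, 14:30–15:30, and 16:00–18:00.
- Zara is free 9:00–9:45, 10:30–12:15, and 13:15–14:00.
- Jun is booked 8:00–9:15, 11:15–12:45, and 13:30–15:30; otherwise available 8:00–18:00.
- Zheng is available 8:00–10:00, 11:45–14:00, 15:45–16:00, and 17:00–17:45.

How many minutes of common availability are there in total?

Hiro free within 08:00–18:00: 08:00–09:30, 11:15–11:30, 12:00–13:15, 13:45–14:45, 15:00–15:45.
Quinn free within 08:00–18:00: 08:00–10:15, 11:45–13:00, 14:30–18:00.
Jun free within 08:00–18:00: 09:15–11:15, 12:45–13:30, 15:30–18:00.
Hiro ∩ Quinn: 08:00–09:30, 12:00–13:00, 14:30–14:45, 15:00–15:45.
Hiro ∩ Quinn ∩ Gita: 08:00–09:30, 12:00–12:30, 14:30–14:45, 15:00–15:30.
Hiro ∩ Quinn ∩ Gita ∩ Zara: 09:00–09:30, 12:00–12:15.
Hiro ∩ Quinn ∩ Gita ∩ Zara ∩ Jun: 09:15–09:30.
Hiro ∩ Quinn ∩ Gita ∩ Zara ∩ Jun ∩ Zheng: 09:15–09:30.
Total common minutes: 15.

15 minutes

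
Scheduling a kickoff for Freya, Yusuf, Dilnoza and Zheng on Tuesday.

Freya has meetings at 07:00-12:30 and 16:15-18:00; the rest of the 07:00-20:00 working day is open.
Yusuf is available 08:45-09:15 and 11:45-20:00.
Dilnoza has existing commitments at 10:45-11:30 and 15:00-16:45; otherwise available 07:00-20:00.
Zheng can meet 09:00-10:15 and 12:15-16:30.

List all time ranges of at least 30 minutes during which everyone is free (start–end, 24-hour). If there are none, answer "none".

12:30–15:00

Freya free within 07:00–20:00: 12:30–16:15, 18:00–20:00.
Dilnoza free within 07:00–20:00: 07:00–10:45, 11:30–15:00, 16:45–20:00.
Freya ∩ Yusuf: 12:30–16:15, 18:00–20:00.
Freya ∩ Yusuf ∩ Dilnoza: 12:30–15:00, 18:00–20:00.
Freya ∩ Yusuf ∩ Dilnoza ∩ Zheng: 12:30–15:00.
Windows ≥ 30 min: 12:30–15:00.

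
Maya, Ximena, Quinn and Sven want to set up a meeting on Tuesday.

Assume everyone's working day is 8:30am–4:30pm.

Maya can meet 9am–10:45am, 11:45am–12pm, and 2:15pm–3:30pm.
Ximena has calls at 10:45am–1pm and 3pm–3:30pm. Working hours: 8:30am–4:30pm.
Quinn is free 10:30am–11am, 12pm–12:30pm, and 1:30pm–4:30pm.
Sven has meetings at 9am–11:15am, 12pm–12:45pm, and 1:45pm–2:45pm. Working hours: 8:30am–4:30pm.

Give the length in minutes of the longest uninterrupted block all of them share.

15 minutes

Ximena free within 08:30–16:30: 08:30–10:45, 13:00–15:00, 15:30–16:30.
Sven free within 08:30–16:30: 08:30–09:00, 11:15–12:00, 12:45–13:45, 14:45–16:30.
Maya ∩ Ximena: 09:00–10:45, 14:15–15:00.
Maya ∩ Ximena ∩ Quinn: 10:30–10:45, 14:15–15:00.
Maya ∩ Ximena ∩ Quinn ∩ Sven: 14:45–15:00.
Single common window of 15 minutes.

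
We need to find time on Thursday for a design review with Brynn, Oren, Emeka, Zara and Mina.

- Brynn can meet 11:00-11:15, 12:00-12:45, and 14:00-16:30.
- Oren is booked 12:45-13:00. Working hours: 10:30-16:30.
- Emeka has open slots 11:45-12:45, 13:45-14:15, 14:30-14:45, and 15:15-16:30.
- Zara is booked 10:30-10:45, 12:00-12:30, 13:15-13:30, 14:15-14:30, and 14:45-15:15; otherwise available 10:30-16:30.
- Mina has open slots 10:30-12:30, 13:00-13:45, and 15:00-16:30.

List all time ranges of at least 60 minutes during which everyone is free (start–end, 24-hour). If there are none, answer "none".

Oren free within 10:30–16:30: 10:30–12:45, 13:00–16:30.
Zara free within 10:30–16:30: 10:45–12:00, 12:30–13:15, 13:30–14:15, 14:30–14:45, 15:15–16:30.
Brynn ∩ Oren: 11:00–11:15, 12:00–12:45, 14:00–16:30.
Brynn ∩ Oren ∩ Emeka: 12:00–12:45, 14:00–14:15, 14:30–14:45, 15:15–16:30.
Brynn ∩ Oren ∩ Emeka ∩ Zara: 12:30–12:45, 14:00–14:15, 14:30–14:45, 15:15–16:30.
Brynn ∩ Oren ∩ Emeka ∩ Zara ∩ Mina: 15:15–16:30.
Windows ≥ 60 min: 15:15–16:30.

15:15–16:30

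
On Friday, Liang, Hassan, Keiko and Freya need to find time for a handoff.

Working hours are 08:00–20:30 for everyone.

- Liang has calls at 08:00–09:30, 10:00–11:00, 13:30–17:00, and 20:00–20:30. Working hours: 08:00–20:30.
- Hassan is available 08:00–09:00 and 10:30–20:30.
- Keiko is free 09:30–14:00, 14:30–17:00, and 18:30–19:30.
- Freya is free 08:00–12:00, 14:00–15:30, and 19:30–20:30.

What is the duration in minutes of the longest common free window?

60 minutes

Liang free within 08:00–20:30: 09:30–10:00, 11:00–13:30, 17:00–20:00.
Liang ∩ Hassan: 11:00–13:30, 17:00–20:00.
Liang ∩ Hassan ∩ Keiko: 11:00–13:30, 18:30–19:30.
Liang ∩ Hassan ∩ Keiko ∩ Freya: 11:00–12:00.
Single common window of 60 minutes.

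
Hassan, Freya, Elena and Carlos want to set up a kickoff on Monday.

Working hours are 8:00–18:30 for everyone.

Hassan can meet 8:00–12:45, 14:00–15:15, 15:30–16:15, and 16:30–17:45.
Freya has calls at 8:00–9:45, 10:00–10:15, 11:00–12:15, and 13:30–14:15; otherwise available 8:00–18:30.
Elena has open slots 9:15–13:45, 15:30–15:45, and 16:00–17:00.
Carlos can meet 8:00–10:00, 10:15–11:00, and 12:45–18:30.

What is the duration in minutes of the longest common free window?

45 minutes

Freya free within 08:00–18:30: 09:45–10:00, 10:15–11:00, 12:15–13:30, 14:15–18:30.
Hassan ∩ Freya: 09:45–10:00, 10:15–11:00, 12:15–12:45, 14:15–15:15, 15:30–16:15, 16:30–17:45.
Hassan ∩ Freya ∩ Elena: 09:45–10:00, 10:15–11:00, 12:15–12:45, 15:30–15:45, 16:00–16:15, 16:30–17:00.
Hassan ∩ Freya ∩ Elena ∩ Carlos: 09:45–10:00, 10:15–11:00, 15:30–15:45, 16:00–16:15, 16:30–17:00.
Common window lengths: 15, 45, 15, 15, 30 min; longest is 45.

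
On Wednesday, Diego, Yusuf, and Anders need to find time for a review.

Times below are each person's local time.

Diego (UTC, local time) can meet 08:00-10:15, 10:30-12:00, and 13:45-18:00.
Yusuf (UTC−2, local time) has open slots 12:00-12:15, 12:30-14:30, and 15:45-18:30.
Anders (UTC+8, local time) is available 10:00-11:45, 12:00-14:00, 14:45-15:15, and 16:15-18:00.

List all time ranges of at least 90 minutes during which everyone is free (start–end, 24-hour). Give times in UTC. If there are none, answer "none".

Diego → UTC: 08:00–10:15, 10:30–12:00, 13:45–18:00.
Yusuf → UTC: 14:00–14:15, 14:30–16:30, 17:45–20:30.
Anders → UTC: 02:00–03:45, 04:00–06:00, 06:45–07:15, 08:15–10:00.
Diego ∩ Yusuf: 14:00–14:15, 14:30–16:30, 17:45–18:00.
Diego ∩ Yusuf ∩ Anders: (none).
Windows ≥ 90 min: (none).

none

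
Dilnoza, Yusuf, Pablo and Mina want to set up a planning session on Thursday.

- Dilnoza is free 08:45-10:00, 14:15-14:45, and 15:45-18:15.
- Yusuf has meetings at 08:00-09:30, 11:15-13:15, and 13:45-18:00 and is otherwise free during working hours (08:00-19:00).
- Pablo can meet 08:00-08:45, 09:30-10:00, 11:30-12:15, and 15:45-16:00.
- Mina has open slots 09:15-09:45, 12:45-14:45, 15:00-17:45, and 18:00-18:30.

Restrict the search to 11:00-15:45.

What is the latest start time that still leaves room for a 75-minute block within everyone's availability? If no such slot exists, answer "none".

Yusuf free within 08:00–19:00: 09:30–11:15, 13:15–13:45, 18:00–19:00.
Dilnoza ∩ Yusuf: 09:30–10:00, 18:00–18:15.
Dilnoza ∩ Yusuf ∩ Pablo: 09:30–10:00.
Dilnoza ∩ Yusuf ∩ Pablo ∩ Mina: 09:30–09:45.
Restricted to 11:00–15:45: (none).
Windows ≥ 75 min: (none).

none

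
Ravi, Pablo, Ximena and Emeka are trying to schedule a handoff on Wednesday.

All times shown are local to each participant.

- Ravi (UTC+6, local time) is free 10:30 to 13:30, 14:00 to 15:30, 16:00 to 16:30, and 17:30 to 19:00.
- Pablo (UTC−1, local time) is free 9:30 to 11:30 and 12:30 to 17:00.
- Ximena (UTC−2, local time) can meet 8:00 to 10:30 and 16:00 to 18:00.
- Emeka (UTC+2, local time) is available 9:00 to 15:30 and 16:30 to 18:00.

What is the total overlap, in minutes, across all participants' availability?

Ravi → UTC: 04:30–07:30, 08:00–09:30, 10:00–10:30, 11:30–13:00.
Pablo → UTC: 10:30–12:30, 13:30–18:00.
Ximena → UTC: 10:00–12:30, 18:00–20:00.
Emeka → UTC: 07:00–13:30, 14:30–16:00.
Ravi ∩ Pablo: 11:30–12:30.
Ravi ∩ Pablo ∩ Ximena: 11:30–12:30.
Ravi ∩ Pablo ∩ Ximena ∩ Emeka: 11:30–12:30.
Total common minutes: 60.

60 minutes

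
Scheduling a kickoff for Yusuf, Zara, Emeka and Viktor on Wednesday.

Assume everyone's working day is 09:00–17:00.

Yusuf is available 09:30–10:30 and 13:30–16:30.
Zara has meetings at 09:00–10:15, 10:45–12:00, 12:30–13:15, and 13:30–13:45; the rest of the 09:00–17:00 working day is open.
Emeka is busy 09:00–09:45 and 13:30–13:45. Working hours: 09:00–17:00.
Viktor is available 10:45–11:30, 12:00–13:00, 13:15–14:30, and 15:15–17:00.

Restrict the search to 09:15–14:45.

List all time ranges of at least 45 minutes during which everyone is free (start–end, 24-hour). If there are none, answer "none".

13:45–14:30

Zara free within 09:00–17:00: 10:15–10:45, 12:00–12:30, 13:15–13:30, 13:45–17:00.
Emeka free within 09:00–17:00: 09:45–13:30, 13:45–17:00.
Yusuf ∩ Zara: 10:15–10:30, 13:45–16:30.
Yusuf ∩ Zara ∩ Emeka: 10:15–10:30, 13:45–16:30.
Yusuf ∩ Zara ∩ Emeka ∩ Viktor: 13:45–14:30, 15:15–16:30.
Restricted to 09:15–14:45: 13:45–14:30.
Windows ≥ 45 min: 13:45–14:30.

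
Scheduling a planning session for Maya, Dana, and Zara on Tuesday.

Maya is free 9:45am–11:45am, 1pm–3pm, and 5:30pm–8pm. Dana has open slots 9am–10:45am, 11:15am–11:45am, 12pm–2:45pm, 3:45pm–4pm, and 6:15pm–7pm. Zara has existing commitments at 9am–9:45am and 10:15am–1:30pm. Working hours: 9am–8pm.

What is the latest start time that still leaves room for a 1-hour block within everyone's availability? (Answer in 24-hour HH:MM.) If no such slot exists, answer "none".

13:45

Zara free within 09:00–20:00: 09:45–10:15, 13:30–20:00.
Maya ∩ Dana: 09:45–10:45, 11:15–11:45, 13:00–14:45, 18:15–19:00.
Maya ∩ Dana ∩ Zara: 09:45–10:15, 13:30–14:45, 18:15–19:00.
Windows ≥ 60 min: 13:30–14:45.
Latest start in the last window 13:30–14:45 is 14:45 − 60 min = 13:45.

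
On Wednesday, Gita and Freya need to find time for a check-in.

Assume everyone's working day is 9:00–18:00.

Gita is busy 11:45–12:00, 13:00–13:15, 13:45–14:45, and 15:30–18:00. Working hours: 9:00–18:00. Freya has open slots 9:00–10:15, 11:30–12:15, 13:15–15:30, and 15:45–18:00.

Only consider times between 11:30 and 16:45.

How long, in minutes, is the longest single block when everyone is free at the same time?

Gita free within 09:00–18:00: 09:00–11:45, 12:00–13:00, 13:15–13:45, 14:45–15:30.
Gita ∩ Freya: 09:00–10:15, 11:30–11:45, 12:00–12:15, 13:15–13:45, 14:45–15:30.
Restricted to 11:30–16:45: 11:30–11:45, 12:00–12:15, 13:15–13:45, 14:45–15:30.
Common window lengths: 15, 15, 30, 45 min; longest is 45.

45 minutes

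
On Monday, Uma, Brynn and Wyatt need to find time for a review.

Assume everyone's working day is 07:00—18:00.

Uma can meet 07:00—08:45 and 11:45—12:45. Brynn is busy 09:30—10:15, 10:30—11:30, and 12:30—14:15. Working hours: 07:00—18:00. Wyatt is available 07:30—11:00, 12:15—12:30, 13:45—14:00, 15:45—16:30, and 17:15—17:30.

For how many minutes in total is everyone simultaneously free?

Brynn free within 07:00–18:00: 07:00–09:30, 10:15–10:30, 11:30–12:30, 14:15–18:00.
Uma ∩ Brynn: 07:00–08:45, 11:45–12:30.
Uma ∩ Brynn ∩ Wyatt: 07:30–08:45, 12:15–12:30.
Total common minutes: 75 + 15 = 90.

90 minutes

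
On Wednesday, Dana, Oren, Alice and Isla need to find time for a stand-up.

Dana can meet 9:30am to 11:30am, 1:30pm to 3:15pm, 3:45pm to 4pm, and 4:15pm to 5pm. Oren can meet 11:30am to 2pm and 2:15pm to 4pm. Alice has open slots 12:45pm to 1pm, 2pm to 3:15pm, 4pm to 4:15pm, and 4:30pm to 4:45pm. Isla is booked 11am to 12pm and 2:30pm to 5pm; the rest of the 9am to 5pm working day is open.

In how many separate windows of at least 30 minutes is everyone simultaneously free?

0

Isla free within 09:00–17:00: 09:00–11:00, 12:00–14:30.
Dana ∩ Oren: 13:30–14:00, 14:15–15:15, 15:45–16:00.
Dana ∩ Oren ∩ Alice: 14:15–15:15.
Dana ∩ Oren ∩ Alice ∩ Isla: 14:15–14:30.
Windows ≥ 30 min: (none).
That's 0 windows.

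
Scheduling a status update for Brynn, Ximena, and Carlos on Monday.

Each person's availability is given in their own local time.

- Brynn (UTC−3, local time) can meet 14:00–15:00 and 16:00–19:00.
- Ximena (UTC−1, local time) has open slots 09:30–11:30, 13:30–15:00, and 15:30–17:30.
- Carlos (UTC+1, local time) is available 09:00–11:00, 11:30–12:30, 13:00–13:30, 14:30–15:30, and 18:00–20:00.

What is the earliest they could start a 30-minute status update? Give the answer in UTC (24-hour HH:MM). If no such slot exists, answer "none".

17:00

Brynn → UTC: 17:00–18:00, 19:00–22:00.
Ximena → UTC: 10:30–12:30, 14:30–16:00, 16:30–18:30.
Carlos → UTC: 08:00–10:00, 10:30–11:30, 12:00–12:30, 13:30–14:30, 17:00–19:00.
Brynn ∩ Ximena: 17:00–18:00.
Brynn ∩ Ximena ∩ Carlos: 17:00–18:00.
Windows ≥ 30 min: 17:00–18:00.
Earliest such window starts at 17:00.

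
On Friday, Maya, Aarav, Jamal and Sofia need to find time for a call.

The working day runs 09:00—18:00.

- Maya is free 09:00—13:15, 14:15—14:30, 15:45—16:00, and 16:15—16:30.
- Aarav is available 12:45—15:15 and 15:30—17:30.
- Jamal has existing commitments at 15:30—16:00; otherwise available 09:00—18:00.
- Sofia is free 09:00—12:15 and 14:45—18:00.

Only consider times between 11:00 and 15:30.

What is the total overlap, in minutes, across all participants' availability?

Jamal free within 09:00–18:00: 09:00–15:30, 16:00–18:00.
Maya ∩ Aarav: 12:45–13:15, 14:15–14:30, 15:45–16:00, 16:15–16:30.
Maya ∩ Aarav ∩ Jamal: 12:45–13:15, 14:15–14:30, 16:15–16:30.
Maya ∩ Aarav ∩ Jamal ∩ Sofia: 16:15–16:30.
Restricted to 11:00–15:30: (none).
Total common minutes: 0.

0 minutes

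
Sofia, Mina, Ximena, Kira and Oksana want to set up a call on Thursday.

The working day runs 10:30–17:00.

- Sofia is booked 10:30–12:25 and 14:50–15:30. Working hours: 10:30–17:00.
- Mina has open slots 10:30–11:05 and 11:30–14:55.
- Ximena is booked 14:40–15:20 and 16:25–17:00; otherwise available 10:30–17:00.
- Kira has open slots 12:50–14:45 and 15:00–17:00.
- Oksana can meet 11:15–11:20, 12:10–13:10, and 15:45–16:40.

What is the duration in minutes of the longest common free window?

Sofia free within 10:30–17:00: 12:25–14:50, 15:30–17:00.
Ximena free within 10:30–17:00: 10:30–14:40, 15:20–16:25.
Sofia ∩ Mina: 12:25–14:50.
Sofia ∩ Mina ∩ Ximena: 12:25–14:40.
Sofia ∩ Mina ∩ Ximena ∩ Kira: 12:50–14:40.
Sofia ∩ Mina ∩ Ximena ∩ Kira ∩ Oksana: 12:50–13:10.
Single common window of 20 minutes.

20 minutes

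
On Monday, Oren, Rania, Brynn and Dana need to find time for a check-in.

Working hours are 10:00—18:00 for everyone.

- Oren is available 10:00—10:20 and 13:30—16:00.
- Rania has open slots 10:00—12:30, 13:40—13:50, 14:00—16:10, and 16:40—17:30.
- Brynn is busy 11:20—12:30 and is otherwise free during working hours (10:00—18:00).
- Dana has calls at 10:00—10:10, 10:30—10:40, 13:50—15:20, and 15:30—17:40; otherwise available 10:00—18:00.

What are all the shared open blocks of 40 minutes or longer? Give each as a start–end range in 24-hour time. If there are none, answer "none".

Brynn free within 10:00–18:00: 10:00–11:20, 12:30–18:00.
Dana free within 10:00–18:00: 10:10–10:30, 10:40–13:50, 15:20–15:30, 17:40–18:00.
Oren ∩ Rania: 10:00–10:20, 13:40–13:50, 14:00–16:00.
Oren ∩ Rania ∩ Brynn: 10:00–10:20, 13:40–13:50, 14:00–16:00.
Oren ∩ Rania ∩ Brynn ∩ Dana: 10:10–10:20, 13:40–13:50, 15:20–15:30.
Windows ≥ 40 min: (none).

none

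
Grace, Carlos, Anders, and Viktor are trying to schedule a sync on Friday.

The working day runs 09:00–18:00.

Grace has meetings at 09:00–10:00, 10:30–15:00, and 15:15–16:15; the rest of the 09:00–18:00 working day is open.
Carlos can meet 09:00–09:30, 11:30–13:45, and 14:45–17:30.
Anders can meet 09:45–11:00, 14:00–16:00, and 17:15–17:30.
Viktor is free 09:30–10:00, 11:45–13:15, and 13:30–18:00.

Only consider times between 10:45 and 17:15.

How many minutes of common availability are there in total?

15 minutes

Grace free within 09:00–18:00: 10:00–10:30, 15:00–15:15, 16:15–18:00.
Grace ∩ Carlos: 15:00–15:15, 16:15–17:30.
Grace ∩ Carlos ∩ Anders: 15:00–15:15, 17:15–17:30.
Grace ∩ Carlos ∩ Anders ∩ Viktor: 15:00–15:15, 17:15–17:30.
Restricted to 10:45–17:15: 15:00–15:15.
Total common minutes: 15.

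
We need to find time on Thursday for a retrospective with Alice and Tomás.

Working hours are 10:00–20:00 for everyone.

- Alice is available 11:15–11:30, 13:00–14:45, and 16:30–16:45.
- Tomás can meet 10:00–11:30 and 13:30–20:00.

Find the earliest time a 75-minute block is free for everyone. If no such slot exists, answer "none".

13:30

Alice ∩ Tomás: 11:15–11:30, 13:30–14:45, 16:30–16:45.
Windows ≥ 75 min: 13:30–14:45.
Earliest such window starts at 13:30.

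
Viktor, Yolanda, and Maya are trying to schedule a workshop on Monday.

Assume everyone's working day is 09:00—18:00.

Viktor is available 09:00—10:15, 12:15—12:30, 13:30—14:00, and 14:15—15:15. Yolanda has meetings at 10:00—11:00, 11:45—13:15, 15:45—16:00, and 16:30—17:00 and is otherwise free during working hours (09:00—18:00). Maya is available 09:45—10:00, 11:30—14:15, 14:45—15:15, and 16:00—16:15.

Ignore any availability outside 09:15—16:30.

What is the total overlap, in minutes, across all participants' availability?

Yolanda free within 09:00–18:00: 09:00–10:00, 11:00–11:45, 13:15–15:45, 16:00–16:30, 17:00–18:00.
Viktor ∩ Yolanda: 09:00–10:00, 13:30–14:00, 14:15–15:15.
Viktor ∩ Yolanda ∩ Maya: 09:45–10:00, 13:30–14:00, 14:45–15:15.
Restricted to 09:15–16:30: 09:45–10:00, 13:30–14:00, 14:45–15:15.
Total common minutes: 15 + 30 + 30 = 75.

75 minutes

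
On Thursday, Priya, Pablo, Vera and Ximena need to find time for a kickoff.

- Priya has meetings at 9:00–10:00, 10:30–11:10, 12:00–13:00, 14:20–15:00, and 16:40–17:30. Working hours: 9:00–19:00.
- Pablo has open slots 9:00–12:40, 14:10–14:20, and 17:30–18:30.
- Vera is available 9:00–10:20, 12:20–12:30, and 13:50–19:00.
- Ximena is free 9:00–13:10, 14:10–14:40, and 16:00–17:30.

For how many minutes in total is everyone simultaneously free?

Priya free within 09:00–19:00: 10:00–10:30, 11:10–12:00, 13:00–14:20, 15:00–16:40, 17:30–19:00.
Priya ∩ Pablo: 10:00–10:30, 11:10–12:00, 14:10–14:20, 17:30–18:30.
Priya ∩ Pablo ∩ Vera: 10:00–10:20, 14:10–14:20, 17:30–18:30.
Priya ∩ Pablo ∩ Vera ∩ Ximena: 10:00–10:20, 14:10–14:20.
Total common minutes: 20 + 10 = 30.

30 minutes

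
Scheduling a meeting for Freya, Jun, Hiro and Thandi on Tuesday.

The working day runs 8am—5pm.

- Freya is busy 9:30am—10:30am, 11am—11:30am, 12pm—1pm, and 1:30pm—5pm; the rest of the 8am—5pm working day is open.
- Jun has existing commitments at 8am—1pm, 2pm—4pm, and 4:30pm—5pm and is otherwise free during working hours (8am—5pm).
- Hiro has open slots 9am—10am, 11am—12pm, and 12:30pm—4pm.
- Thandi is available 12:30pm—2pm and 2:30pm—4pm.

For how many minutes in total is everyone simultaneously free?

Freya free within 08:00–17:00: 08:00–09:30, 10:30–11:00, 11:30–12:00, 13:00–13:30.
Jun free within 08:00–17:00: 13:00–14:00, 16:00–16:30.
Freya ∩ Jun: 13:00–13:30.
Freya ∩ Jun ∩ Hiro: 13:00–13:30.
Freya ∩ Jun ∩ Hiro ∩ Thandi: 13:00–13:30.
Total common minutes: 30.

30 minutes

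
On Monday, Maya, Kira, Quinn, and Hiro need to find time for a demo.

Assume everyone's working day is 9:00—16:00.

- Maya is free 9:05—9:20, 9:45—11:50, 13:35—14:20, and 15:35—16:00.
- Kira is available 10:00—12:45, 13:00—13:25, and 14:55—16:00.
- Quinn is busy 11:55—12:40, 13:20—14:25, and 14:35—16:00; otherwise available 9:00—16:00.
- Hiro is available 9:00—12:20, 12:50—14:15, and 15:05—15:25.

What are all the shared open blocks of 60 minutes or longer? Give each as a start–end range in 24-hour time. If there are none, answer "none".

Quinn free within 09:00–16:00: 09:00–11:55, 12:40–13:20, 14:25–14:35.
Maya ∩ Kira: 10:00–11:50, 15:35–16:00.
Maya ∩ Kira ∩ Quinn: 10:00–11:50.
Maya ∩ Kira ∩ Quinn ∩ Hiro: 10:00–11:50.
Windows ≥ 60 min: 10:00–11:50.

10:00–11:50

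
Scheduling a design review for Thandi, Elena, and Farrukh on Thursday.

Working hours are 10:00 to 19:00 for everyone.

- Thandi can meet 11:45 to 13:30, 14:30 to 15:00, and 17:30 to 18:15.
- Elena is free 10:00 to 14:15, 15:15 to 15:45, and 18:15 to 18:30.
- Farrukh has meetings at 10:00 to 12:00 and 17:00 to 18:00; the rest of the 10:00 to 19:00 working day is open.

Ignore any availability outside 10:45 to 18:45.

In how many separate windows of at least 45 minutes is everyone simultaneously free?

Farrukh free within 10:00–19:00: 12:00–17:00, 18:00–19:00.
Thandi ∩ Elena: 11:45–13:30.
Thandi ∩ Elena ∩ Farrukh: 12:00–13:30.
Restricted to 10:45–18:45: 12:00–13:30.
Windows ≥ 45 min: 12:00–13:30.
That's 1 window.

1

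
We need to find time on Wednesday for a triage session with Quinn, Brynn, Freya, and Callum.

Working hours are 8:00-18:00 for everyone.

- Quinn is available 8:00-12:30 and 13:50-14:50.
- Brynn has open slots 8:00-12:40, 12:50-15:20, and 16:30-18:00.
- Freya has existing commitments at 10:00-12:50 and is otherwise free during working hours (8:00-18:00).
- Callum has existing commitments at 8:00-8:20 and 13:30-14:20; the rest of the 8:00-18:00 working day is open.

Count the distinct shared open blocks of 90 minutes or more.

1

Freya free within 08:00–18:00: 08:00–10:00, 12:50–18:00.
Callum free within 08:00–18:00: 08:20–13:30, 14:20–18:00.
Quinn ∩ Brynn: 08:00–12:30, 13:50–14:50.
Quinn ∩ Brynn ∩ Freya: 08:00–10:00, 13:50–14:50.
Quinn ∩ Brynn ∩ Freya ∩ Callum: 08:20–10:00, 14:20–14:50.
Windows ≥ 90 min: 08:20–10:00.
That's 1 window.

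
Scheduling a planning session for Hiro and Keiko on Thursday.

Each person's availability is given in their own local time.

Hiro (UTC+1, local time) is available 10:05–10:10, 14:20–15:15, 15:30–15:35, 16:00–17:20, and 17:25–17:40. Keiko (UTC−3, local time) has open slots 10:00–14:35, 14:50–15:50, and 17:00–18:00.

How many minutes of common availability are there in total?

155 minutes

Hiro → UTC: 09:05–09:10, 13:20–14:15, 14:30–14:35, 15:00–16:20, 16:25–16:40.
Keiko → UTC: 13:00–17:35, 17:50–18:50, 20:00–21:00.
Hiro ∩ Keiko: 13:20–14:15, 14:30–14:35, 15:00–16:20, 16:25–16:40.
Total common minutes: 55 + 5 + 80 + 15 = 155.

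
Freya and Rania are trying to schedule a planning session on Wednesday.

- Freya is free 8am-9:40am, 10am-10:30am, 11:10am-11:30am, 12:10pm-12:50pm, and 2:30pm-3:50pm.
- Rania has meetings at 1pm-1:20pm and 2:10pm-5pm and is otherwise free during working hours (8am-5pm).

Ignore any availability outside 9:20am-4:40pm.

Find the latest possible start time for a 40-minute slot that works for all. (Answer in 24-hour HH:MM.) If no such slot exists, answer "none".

12:10

Rania free within 08:00–17:00: 08:00–13:00, 13:20–14:10.
Freya ∩ Rania: 08:00–09:40, 10:00–10:30, 11:10–11:30, 12:10–12:50.
Restricted to 09:20–16:40: 09:20–09:40, 10:00–10:30, 11:10–11:30, 12:10–12:50.
Windows ≥ 40 min: 12:10–12:50.
Latest start in the last window 12:10–12:50 is 12:50 − 40 min = 12:10.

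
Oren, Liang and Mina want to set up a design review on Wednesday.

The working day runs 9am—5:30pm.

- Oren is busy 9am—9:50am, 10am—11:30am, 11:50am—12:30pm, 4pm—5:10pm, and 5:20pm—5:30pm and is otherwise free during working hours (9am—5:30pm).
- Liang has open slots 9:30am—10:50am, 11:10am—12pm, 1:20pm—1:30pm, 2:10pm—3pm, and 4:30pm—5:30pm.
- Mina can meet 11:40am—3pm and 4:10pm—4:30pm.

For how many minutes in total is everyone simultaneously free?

70 minutes

Oren free within 09:00–17:30: 09:50–10:00, 11:30–11:50, 12:30–16:00, 17:10–17:20.
Oren ∩ Liang: 09:50–10:00, 11:30–11:50, 13:20–13:30, 14:10–15:00, 17:10–17:20.
Oren ∩ Liang ∩ Mina: 11:40–11:50, 13:20–13:30, 14:10–15:00.
Total common minutes: 10 + 10 + 50 = 70.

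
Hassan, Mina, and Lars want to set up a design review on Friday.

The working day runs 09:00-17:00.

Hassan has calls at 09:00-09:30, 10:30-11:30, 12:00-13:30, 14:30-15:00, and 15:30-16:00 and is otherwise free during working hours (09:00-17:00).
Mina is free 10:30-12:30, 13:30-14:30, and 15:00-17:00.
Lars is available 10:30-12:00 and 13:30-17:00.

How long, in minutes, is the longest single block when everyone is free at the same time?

60 minutes

Hassan free within 09:00–17:00: 09:30–10:30, 11:30–12:00, 13:30–14:30, 15:00–15:30, 16:00–17:00.
Hassan ∩ Mina: 11:30–12:00, 13:30–14:30, 15:00–15:30, 16:00–17:00.
Hassan ∩ Mina ∩ Lars: 11:30–12:00, 13:30–14:30, 15:00–15:30, 16:00–17:00.
Common window lengths: 30, 60, 30, 60 min; longest is 60.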